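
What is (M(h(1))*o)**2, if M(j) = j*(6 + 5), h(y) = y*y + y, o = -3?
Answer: 4356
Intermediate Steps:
h(y) = y + y**2 (h(y) = y**2 + y = y + y**2)
M(j) = 11*j (M(j) = j*11 = 11*j)
(M(h(1))*o)**2 = ((11*(1*(1 + 1)))*(-3))**2 = ((11*(1*2))*(-3))**2 = ((11*2)*(-3))**2 = (22*(-3))**2 = (-66)**2 = 4356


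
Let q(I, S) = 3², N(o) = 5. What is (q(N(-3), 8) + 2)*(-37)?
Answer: -407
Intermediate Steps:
q(I, S) = 9
(q(N(-3), 8) + 2)*(-37) = (9 + 2)*(-37) = 11*(-37) = -407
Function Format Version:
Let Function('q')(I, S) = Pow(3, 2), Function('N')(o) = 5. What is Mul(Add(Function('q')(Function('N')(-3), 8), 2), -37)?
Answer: -407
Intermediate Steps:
Function('q')(I, S) = 9
Mul(Add(Function('q')(Function('N')(-3), 8), 2), -37) = Mul(Add(9, 2), -37) = Mul(11, -37) = -407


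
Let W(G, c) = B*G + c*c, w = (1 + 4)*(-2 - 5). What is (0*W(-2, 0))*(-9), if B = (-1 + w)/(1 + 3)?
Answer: 0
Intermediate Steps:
w = -35 (w = 5*(-7) = -35)
B = -9 (B = (-1 - 35)/(1 + 3) = -36/4 = -36*1/4 = -9)
W(G, c) = c**2 - 9*G (W(G, c) = -9*G + c*c = -9*G + c**2 = c**2 - 9*G)
(0*W(-2, 0))*(-9) = (0*(0**2 - 9*(-2)))*(-9) = (0*(0 + 18))*(-9) = (0*18)*(-9) = 0*(-9) = 0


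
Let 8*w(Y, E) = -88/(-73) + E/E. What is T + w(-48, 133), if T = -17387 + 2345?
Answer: -8784367/584 ≈ -15042.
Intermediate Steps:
w(Y, E) = 161/584 (w(Y, E) = (-88/(-73) + E/E)/8 = (-88*(-1/73) + 1)/8 = (88/73 + 1)/8 = (⅛)*(161/73) = 161/584)
T = -15042
T + w(-48, 133) = -15042 + 161/584 = -8784367/584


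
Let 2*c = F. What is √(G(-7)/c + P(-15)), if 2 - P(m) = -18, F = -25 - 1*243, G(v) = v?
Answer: √360058/134 ≈ 4.4780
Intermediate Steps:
F = -268 (F = -25 - 243 = -268)
c = -134 (c = (½)*(-268) = -134)
P(m) = 20 (P(m) = 2 - 1*(-18) = 2 + 18 = 20)
√(G(-7)/c + P(-15)) = √(-7/(-134) + 20) = √(-7*(-1/134) + 20) = √(7/134 + 20) = √(2687/134) = √360058/134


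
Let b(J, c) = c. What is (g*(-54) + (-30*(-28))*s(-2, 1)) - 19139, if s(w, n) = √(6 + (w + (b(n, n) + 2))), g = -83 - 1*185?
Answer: -4667 + 840*√7 ≈ -2444.6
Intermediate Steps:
g = -268 (g = -83 - 185 = -268)
s(w, n) = √(8 + n + w) (s(w, n) = √(6 + (w + (n + 2))) = √(6 + (w + (2 + n))) = √(6 + (2 + n + w)) = √(8 + n + w))
(g*(-54) + (-30*(-28))*s(-2, 1)) - 19139 = (-268*(-54) + (-30*(-28))*√(8 + 1 - 2)) - 19139 = (14472 + 840*√7) - 19139 = -4667 + 840*√7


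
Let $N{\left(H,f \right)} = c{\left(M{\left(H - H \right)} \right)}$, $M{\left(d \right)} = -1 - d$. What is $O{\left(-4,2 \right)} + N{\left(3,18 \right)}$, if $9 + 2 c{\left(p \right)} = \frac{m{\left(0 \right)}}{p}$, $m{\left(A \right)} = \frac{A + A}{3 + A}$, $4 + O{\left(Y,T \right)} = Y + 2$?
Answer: $- \frac{21}{2} \approx -10.5$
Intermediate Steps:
$O{\left(Y,T \right)} = -2 + Y$ ($O{\left(Y,T \right)} = -4 + \left(Y + 2\right) = -4 + \left(2 + Y\right) = -2 + Y$)
$m{\left(A \right)} = \frac{2 A}{3 + A}$
$c{\left(p \right)} = - \frac{9}{2}$ ($c{\left(p \right)} = - \frac{9}{2} + \frac{2 \cdot 0 \frac{1}{3 + 0} \frac{1}{p}}{2} = - \frac{9}{2} + \frac{2 \cdot 0 \cdot \frac{1}{3} \frac{1}{p}}{2} = - \frac{9}{2} + \frac{0 \frac{1}{p}}{2} = - \frac{9}{2} + \frac{1}{2} \cdot 0 = - \frac{9}{2} + 0 = - \frac{9}{2}$)
$N{\left(H,f \right)} = - \frac{9}{2}$
$O{\left(-4,2 \right)} + N{\left(3,18 \right)} = \left(-2 - 4\right) - \frac{9}{2} = -6 - \frac{9}{2} = - \frac{21}{2}$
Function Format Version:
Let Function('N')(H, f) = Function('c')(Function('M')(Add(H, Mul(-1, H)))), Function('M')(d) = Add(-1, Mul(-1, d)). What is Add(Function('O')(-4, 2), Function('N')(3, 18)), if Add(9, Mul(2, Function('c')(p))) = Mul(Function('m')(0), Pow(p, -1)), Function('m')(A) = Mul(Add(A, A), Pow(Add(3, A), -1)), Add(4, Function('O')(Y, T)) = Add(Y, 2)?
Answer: Rational(-21, 2) ≈ -10.500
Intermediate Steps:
Function('O')(Y, T) = Add(-2, Y) (Function('O')(Y, T) = Add(-4, Add(Y, 2)) = Add(-4, Add(2, Y)) = Add(-2, Y))
Function('m')(A) = Mul(2, A, Pow(Add(3, A), -1)) (Function('m')(A) = Mul(Mul(2, A), Pow(Add(3, A), -1)) = Mul(2, A, Pow(Add(3, A), -1)))
Function('c')(p) = Rational(-9, 2) (Function('c')(p) = Add(Rational(-9, 2), Mul(Rational(1, 2), Mul(Mul(2, 0, Pow(Add(3, 0), -1)), Pow(p, -1)))) = Add(Rational(-9, 2), Mul(Rational(1, 2), Mul(Mul(2, 0, Pow(3, -1)), Pow(p, -1)))) = Add(Rational(-9, 2), Mul(Rational(1, 2), Mul(Mul(2, 0, Rational(1, 3)), Pow(p, -1)))) = Add(Rational(-9, 2), Mul(Rational(1, 2), Mul(0, Pow(p, -1)))) = Add(Rational(-9, 2), Mul(Rational(1, 2), 0)) = Add(Rational(-9, 2), 0) = Rational(-9, 2))
Function('N')(H, f) = Rational(-9, 2)
Add(Function('O')(-4, 2), Function('N')(3, 18)) = Add(Add(-2, -4), Rational(-9, 2)) = Add(-6, Rational(-9, 2)) = Rational(-21, 2)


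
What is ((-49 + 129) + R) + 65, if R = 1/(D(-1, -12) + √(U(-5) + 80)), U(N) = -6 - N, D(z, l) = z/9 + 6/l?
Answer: 3694073/25475 + 324*√79/25475 ≈ 145.12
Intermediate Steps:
D(z, l) = 6/l + z/9 (D(z, l) = z*(⅑) + 6/l = z/9 + 6/l = 6/l + z/9)
R = 1/(-11/18 + √79) (R = 1/((6/(-12) + (⅑)*(-1)) + √((-6 - 1*(-5)) + 80)) = 1/((6*(-1/12) - ⅑) + √((-6 + 5) + 80)) = 1/((-½ - ⅑) + √(-1 + 80)) = 1/(-11/18 + √79) ≈ 0.12082)
((-49 + 129) + R) + 65 = ((-49 + 129) + (198/25475 + 324*√79/25475)) + 65 = (80 + (198/25475 + 324*√79/25475)) + 65 = (2038198/25475 + 324*√79/25475) + 65 = 3694073/25475 + 324*√79/25475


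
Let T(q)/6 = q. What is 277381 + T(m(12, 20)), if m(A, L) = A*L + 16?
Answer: 278917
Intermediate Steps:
m(A, L) = 16 + A*L
T(q) = 6*q
277381 + T(m(12, 20)) = 277381 + 6*(16 + 12*20) = 277381 + 6*(16 + 240) = 277381 + 6*256 = 277381 + 1536 = 278917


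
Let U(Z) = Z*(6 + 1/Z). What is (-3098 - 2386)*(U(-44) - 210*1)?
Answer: 2593932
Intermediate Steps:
(-3098 - 2386)*(U(-44) - 210*1) = (-3098 - 2386)*((1 + 6*(-44)) - 210*1) = -5484*((1 - 264) - 210) = -5484*(-263 - 210) = -5484*(-473) = 2593932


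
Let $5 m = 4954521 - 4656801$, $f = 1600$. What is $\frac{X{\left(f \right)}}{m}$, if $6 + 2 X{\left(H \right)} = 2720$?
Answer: $\frac{1357}{59544} \approx 0.02279$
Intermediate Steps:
$X{\left(H \right)} = 1357$ ($X{\left(H \right)} = -3 + \frac{1}{2} \cdot 2720 = -3 + 1360 = 1357$)
$m = 59544$ ($m = \frac{4954521 - 4656801}{5} = \frac{1}{5} \cdot 297720 = 59544$)
$\frac{X{\left(f \right)}}{m} = \frac{1357}{59544}$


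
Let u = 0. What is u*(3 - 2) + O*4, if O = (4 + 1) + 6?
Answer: 44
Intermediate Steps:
O = 11 (O = 5 + 6 = 11)
u*(3 - 2) + O*4 = 0*(3 - 2) + 11*4 = 0*1 + 44 = 0 + 44 = 44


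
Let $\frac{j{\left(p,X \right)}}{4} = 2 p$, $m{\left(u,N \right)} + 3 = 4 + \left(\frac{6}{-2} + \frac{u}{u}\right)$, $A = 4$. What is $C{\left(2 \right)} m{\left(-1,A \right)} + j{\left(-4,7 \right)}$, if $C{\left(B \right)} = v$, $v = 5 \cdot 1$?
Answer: $-37$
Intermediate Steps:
$m{\left(u,N \right)} = -1$ ($m{\left(u,N \right)} = -3 + \left(4 + \left(\frac{6}{-2} + \frac{u}{u}\right)\right) = -3 + \left(4 + \left(6 \left(- \frac{1}{2}\right) + 1\right)\right) = -3 + \left(4 + \left(-3 + 1\right)\right) = -3 + \left(4 - 2\right) = -3 + 2 = -1$)
$j{\left(p,X \right)} = 8 p$ ($j{\left(p,X \right)} = 4 \cdot 2 p = 8 p$)
$v = 5$
$C{\left(B \right)} = 5$
$C{\left(2 \right)} m{\left(-1,A \right)} + j{\left(-4,7 \right)} = 5 \left(-1\right) + 8 \left(-4\right) = -5 - 32 = -37$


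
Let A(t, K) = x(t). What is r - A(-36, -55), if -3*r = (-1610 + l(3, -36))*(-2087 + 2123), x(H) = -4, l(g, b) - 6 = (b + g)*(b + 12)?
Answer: 9748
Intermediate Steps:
l(g, b) = 6 + (12 + b)*(b + g) (l(g, b) = 6 + (b + g)*(b + 12) = 6 + (b + g)*(12 + b) = 6 + (12 + b)*(b + g))
A(t, K) = -4
r = 9744 (r = -(-1610 + (6 + (-36)² + 12*(-36) + 12*3 - 36*3))*(-2087 + 2123)/3 = -(-1610 + (6 + 1296 - 432 + 36 - 108))*36/3 = -(-1610 + 798)*36/3 = -(-812)*36/3 = -⅓*(-29232) = 9744)
r - A(-36, -55) = 9744 - 1*(-4) = 9744 + 4 = 9748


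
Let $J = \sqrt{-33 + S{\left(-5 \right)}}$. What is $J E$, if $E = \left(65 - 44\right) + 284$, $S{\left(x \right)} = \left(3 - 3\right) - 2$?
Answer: $305 i \sqrt{35} \approx 1804.4 i$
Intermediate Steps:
$S{\left(x \right)} = -2$ ($S{\left(x \right)} = 0 - 2 = -2$)
$E = 305$ ($E = 21 + 284 = 305$)
$J = i \sqrt{35}$ ($J = \sqrt{-33 - 2} = \sqrt{-35} = i \sqrt{35} \approx 5.9161 i$)
$J E = i \sqrt{35} \cdot 305 = 305 i \sqrt{35}$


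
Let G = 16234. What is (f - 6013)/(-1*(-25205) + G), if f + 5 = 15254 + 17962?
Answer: 9066/13813 ≈ 0.65634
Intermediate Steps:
f = 33211 (f = -5 + (15254 + 17962) = -5 + 33216 = 33211)
(f - 6013)/(-1*(-25205) + G) = (33211 - 6013)/(-1*(-25205) + 16234) = 27198/(25205 + 16234) = 27198/41439 = 27198*(1/41439) = 9066/13813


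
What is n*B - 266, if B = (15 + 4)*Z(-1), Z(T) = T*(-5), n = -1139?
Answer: -108471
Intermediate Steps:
Z(T) = -5*T
B = 95 (B = (15 + 4)*(-5*(-1)) = 19*5 = 95)
n*B - 266 = -1139*95 - 266 = -108205 - 266 = -108471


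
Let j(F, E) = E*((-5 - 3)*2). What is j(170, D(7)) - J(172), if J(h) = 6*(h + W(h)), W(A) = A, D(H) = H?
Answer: -2176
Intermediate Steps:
j(F, E) = -16*E (j(F, E) = E*(-8*2) = E*(-16) = -16*E)
J(h) = 12*h (J(h) = 6*(h + h) = 6*(2*h) = 12*h)
j(170, D(7)) - J(172) = -16*7 - 12*172 = -112 - 1*2064 = -112 - 2064 = -2176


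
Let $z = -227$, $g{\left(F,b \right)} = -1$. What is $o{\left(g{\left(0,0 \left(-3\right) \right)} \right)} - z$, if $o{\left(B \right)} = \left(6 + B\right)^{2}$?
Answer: $252$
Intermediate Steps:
$o{\left(g{\left(0,0 \left(-3\right) \right)} \right)} - z = \left(6 - 1\right)^{2} - -227 = 5^{2} + 227 = 25 + 227 = 252$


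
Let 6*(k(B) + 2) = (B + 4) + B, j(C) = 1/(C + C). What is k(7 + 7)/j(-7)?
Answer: -140/3 ≈ -46.667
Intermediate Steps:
j(C) = 1/(2*C)
k(B) = -4/3 + B/3 (k(B) = -2 + ((B + 4) + B)/6 = -2 + ((4 + B) + B)/6 = -2 + (4 + 2*B)/6 = -2 + (⅔ + B/3) = -4/3 + B/3)
k(7 + 7)/j(-7) = (-4/3 + (7 + 7)/3)/(((½)/(-7))) = (-4/3 + (⅓)*14)/(((½)*(-⅐))) = (-4/3 + 14/3)/(-1/14) = (10/3)*(-14) = -140/3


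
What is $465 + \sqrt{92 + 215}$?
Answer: $465 + \sqrt{307} \approx 482.52$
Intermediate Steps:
$465 + \sqrt{92 + 215} = 465 + \sqrt{307}$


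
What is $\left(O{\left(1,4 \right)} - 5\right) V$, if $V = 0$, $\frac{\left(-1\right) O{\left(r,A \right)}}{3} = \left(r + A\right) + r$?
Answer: $0$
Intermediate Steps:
$O{\left(r,A \right)} = - 6 r - 3 A$ ($O{\left(r,A \right)} = - 3 \left(\left(r + A\right) + r\right) = - 3 \left(\left(A + r\right) + r\right) = - 3 \left(A + 2 r\right) = - 6 r - 3 A$)
$\left(O{\left(1,4 \right)} - 5\right) V = \left(\left(\left(-6\right) 1 - 12\right) - 5\right) 0 = \left(\left(-6 - 12\right) - 5\right) 0 = \left(-18 - 5\right) 0 = \left(-23\right) 0 = 0$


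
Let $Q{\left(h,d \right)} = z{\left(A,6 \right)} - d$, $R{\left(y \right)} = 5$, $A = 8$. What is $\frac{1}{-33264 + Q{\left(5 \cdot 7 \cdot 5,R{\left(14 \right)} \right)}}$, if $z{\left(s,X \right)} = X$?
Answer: $- \frac{1}{33263} \approx -3.0063 \cdot 10^{-5}$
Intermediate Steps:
$Q{\left(h,d \right)} = 6 - d$
$\frac{1}{-33264 + Q{\left(5 \cdot 7 \cdot 5,R{\left(14 \right)} \right)}} = \frac{1}{-33264 + \left(6 - 5\right)} = \frac{1}{-33264 + 1} = \frac{1}{-33263} = - \frac{1}{33263}$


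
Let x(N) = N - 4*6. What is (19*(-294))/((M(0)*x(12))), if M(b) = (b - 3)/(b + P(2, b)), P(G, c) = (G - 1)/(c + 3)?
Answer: -931/18 ≈ -51.722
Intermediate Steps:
x(N) = -24 + N (x(N) = N - 24 = -24 + N)
P(G, c) = (-1 + G)/(3 + c)
M(b) = (-3 + b)/(b + 1/(3 + b)) (M(b) = (b - 3)/(b + (-1 + 2)/(3 + b)) = (-3 + b)/(b + 1/(3 + b)))
(19*(-294))/((M(0)*x(12))) = (19*(-294))/((((-3 + 0)*(3 + 0)/(1 + 0*(3 + 0)))*(-24 + 12))) = -5586/((-3*3/(1 + 0*3))*(-12)) = -5586/((-3*3/(1 + 0))*(-12)) = -5586/((-3*3/1)*(-12)) = -5586/((1*(-3)*3)*(-12)) = -5586/((-9*(-12))) = -5586/108 = -5586*1/108 = -931/18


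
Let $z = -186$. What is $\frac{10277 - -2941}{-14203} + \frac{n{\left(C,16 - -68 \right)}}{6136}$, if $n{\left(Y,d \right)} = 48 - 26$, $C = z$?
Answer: $- \frac{40396591}{43574804} \approx -0.92706$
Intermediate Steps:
$C = -186$
$n{\left(Y,d \right)} = 22$ ($n{\left(Y,d \right)} = 48 - 26 = 22$)
$\frac{10277 - -2941}{-14203} + \frac{n{\left(C,16 - -68 \right)}}{6136} = \frac{10277 - -2941}{-14203} + \frac{22}{6136} = \left(10277 + 2941\right) \left(- \frac{1}{14203}\right) + 22 \cdot \frac{1}{6136} = 13218 \left(- \frac{1}{14203}\right) + \frac{11}{3068} = - \frac{13218}{14203} + \frac{11}{3068} = - \frac{40396591}{43574804}$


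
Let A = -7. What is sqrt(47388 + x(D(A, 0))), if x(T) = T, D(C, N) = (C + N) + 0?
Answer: sqrt(47381) ≈ 217.67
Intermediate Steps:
D(C, N) = C + N
sqrt(47388 + x(D(A, 0))) = sqrt(47388 + (-7 + 0)) = sqrt(47388 - 7) = sqrt(47381)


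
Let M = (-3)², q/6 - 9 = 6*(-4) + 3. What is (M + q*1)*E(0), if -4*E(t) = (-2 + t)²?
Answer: 63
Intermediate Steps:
q = -72 (q = 54 + 6*(6*(-4) + 3) = 54 + 6*(-24 + 3) = 54 + 6*(-21) = 54 - 126 = -72)
E(t) = -(-2 + t)²/4
M = 9
(M + q*1)*E(0) = (9 - 72*1)*(-(-2 + 0)²/4) = (9 - 72)*(-¼*(-2)²) = -(-63)*4/4 = -63*(-1) = 63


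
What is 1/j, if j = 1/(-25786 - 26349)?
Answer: -52135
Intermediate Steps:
j = -1/52135 (j = 1/(-52135) = -1/52135 ≈ -1.9181e-5)
1/j = 1/(-1/52135) = -52135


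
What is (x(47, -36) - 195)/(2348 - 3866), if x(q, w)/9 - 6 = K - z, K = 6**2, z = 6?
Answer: -43/506 ≈ -0.084980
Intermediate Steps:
K = 36
x(q, w) = 324 (x(q, w) = 54 + 9*(36 - 1*6) = 54 + 9*(36 - 6) = 54 + 9*30 = 54 + 270 = 324)
(x(47, -36) - 195)/(2348 - 3866) = (324 - 195)/(2348 - 3866) = 129/(-1518) = 129*(-1/1518) = -43/506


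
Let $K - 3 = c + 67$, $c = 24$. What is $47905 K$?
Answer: $4503070$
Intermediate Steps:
$K = 94$ ($K = 3 + \left(24 + 67\right) = 3 + 91 = 94$)
$47905 K = 47905 \cdot 94 = 4503070$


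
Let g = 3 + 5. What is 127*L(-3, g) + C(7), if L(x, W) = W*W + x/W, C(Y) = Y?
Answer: 64699/8 ≈ 8087.4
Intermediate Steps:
g = 8
L(x, W) = W² + x/W
127*L(-3, g) + C(7) = 127*((-3 + 8³)/8) + 7 = 127*((-3 + 512)/8) + 7 = 127*((⅛)*509) + 7 = 127*(509/8) + 7 = 64643/8 + 7 = 64699/8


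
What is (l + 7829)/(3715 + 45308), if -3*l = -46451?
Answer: 69938/147069 ≈ 0.47555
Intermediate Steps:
l = 46451/3 (l = -1/3*(-46451) = 46451/3 ≈ 15484.)
(l + 7829)/(3715 + 45308) = (46451/3 + 7829)/(3715 + 45308) = (69938/3)/49023 = (69938/3)*(1/49023) = 69938/147069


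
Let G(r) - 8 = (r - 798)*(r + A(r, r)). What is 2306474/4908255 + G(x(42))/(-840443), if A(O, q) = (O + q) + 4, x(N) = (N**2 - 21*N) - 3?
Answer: 888441844087/4125108556965 ≈ 0.21537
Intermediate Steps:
x(N) = -3 + N**2 - 21*N
A(O, q) = 4 + O + q
G(r) = 8 + (-798 + r)*(4 + 3*r) (G(r) = 8 + (r - 798)*(r + (4 + r + r)) = 8 + (-798 + r)*(r + (4 + 2*r)) = 8 + (-798 + r)*(4 + 3*r))
2306474/4908255 + G(x(42))/(-840443) = 2306474/4908255 + (-3184 - 2390*(-3 + 42**2 - 21*42) + 3*(-3 + 42**2 - 21*42)**2)/(-840443) = 2306474*(1/4908255) + (-3184 - 2390*(-3 + 1764 - 882) + 3*(-3 + 1764 - 882)**2)*(-1/840443) = 2306474/4908255 + (-3184 - 2390*879 + 3*879**2)*(-1/840443) = 2306474/4908255 + (-3184 - 2100810 + 3*772641)*(-1/840443) = 2306474/4908255 + (-3184 - 2100810 + 2317923)*(-1/840443) = 2306474/4908255 + 213929*(-1/840443) = 2306474/4908255 - 213929/840443 = 888441844087/4125108556965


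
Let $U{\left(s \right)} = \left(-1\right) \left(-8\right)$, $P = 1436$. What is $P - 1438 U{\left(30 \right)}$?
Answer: $-10068$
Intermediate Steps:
$U{\left(s \right)} = 8$
$P - 1438 U{\left(30 \right)} = 1436 - 11504 = -10068$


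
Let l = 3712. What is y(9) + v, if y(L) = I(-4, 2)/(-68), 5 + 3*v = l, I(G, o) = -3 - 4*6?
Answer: 252157/204 ≈ 1236.1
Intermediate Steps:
I(G, o) = -27 (I(G, o) = -3 - 24 = -27)
v = 3707/3 (v = -5/3 + (⅓)*3712 = -5/3 + 3712/3 = 3707/3 ≈ 1235.7)
y(L) = 27/68 (y(L) = -27/(-68) = -27*(-1/68) = 27/68)
y(9) + v = 27/68 + 3707/3 = 252157/204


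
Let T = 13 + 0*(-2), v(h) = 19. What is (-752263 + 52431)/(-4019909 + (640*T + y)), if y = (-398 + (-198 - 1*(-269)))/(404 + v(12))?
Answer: 49338156/282817079 ≈ 0.17445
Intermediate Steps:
y = -109/141 (y = (-398 + (-198 - 1*(-269)))/(404 + 19) = (-398 + (-198 + 269))/423 = (-398 + 71)*(1/423) = -327*1/423 = -109/141 ≈ -0.77305)
T = 13 (T = 13 + 0 = 13)
(-752263 + 52431)/(-4019909 + (640*T + y)) = (-752263 + 52431)/(-4019909 + (640*13 - 109/141)) = -699832/(-4019909 + (8320 - 109/141)) = -699832/(-4019909 + 1173011/141) = -699832/(-565634158/141) = -699832*(-141/565634158) = 49338156/282817079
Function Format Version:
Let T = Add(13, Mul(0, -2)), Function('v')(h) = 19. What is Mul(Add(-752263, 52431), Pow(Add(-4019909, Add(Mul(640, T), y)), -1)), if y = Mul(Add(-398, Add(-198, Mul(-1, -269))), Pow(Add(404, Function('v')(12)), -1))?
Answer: Rational(49338156, 282817079) ≈ 0.17445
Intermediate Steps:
y = Rational(-109, 141) (y = Mul(Add(-398, Add(-198, Mul(-1, -269))), Pow(Add(404, 19), -1)) = Mul(Add(-398, Add(-198, 269)), Pow(423, -1)) = Mul(Add(-398, 71), Rational(1, 423)) = Mul(-327, Rational(1, 423)) = Rational(-109, 141) ≈ -0.77305)
T = 13 (T = Add(13, 0) = 13)
Mul(Add(-752263, 52431), Pow(Add(-4019909, Add(Mul(640, T), y)), -1)) = Mul(Add(-752263, 52431), Pow(Add(-4019909, Add(Mul(640, 13), Rational(-109, 141))), -1)) = Mul(-699832, Pow(Add(-4019909, Add(8320, Rational(-109, 141))), -1)) = Mul(-699832, Pow(Add(-4019909, Rational(1173011, 141)), -1)) = Mul(-699832, Pow(Rational(-565634158, 141), -1)) = Mul(-699832, Rational(-141, 565634158)) = Rational(49338156, 282817079)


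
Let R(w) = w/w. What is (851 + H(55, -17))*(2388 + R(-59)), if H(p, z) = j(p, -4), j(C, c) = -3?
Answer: 2025872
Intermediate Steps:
R(w) = 1
H(p, z) = -3
(851 + H(55, -17))*(2388 + R(-59)) = (851 - 3)*(2388 + 1) = 848*2389 = 2025872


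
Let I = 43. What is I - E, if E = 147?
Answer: -104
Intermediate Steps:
I - E = 43 - 1*147 = 43 - 147 = -104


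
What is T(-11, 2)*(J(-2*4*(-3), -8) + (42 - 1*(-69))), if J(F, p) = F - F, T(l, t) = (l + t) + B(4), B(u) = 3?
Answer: -666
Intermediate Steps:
T(l, t) = 3 + l + t (T(l, t) = (l + t) + 3 = 3 + l + t)
J(F, p) = 0
T(-11, 2)*(J(-2*4*(-3), -8) + (42 - 1*(-69))) = (3 - 11 + 2)*(0 + (42 - 1*(-69))) = -6*(0 + (42 + 69)) = -6*(0 + 111) = -6*111 = -666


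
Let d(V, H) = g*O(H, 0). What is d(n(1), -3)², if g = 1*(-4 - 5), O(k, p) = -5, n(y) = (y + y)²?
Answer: 2025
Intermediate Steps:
n(y) = 4*y² (n(y) = (2*y)² = 4*y²)
g = -9 (g = 1*(-9) = -9)
d(V, H) = 45 (d(V, H) = -9*(-5) = 45)
d(n(1), -3)² = 45² = 2025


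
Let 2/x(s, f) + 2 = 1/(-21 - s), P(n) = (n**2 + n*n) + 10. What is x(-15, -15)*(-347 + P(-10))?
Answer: 1644/13 ≈ 126.46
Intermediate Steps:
P(n) = 10 + 2*n**2 (P(n) = (n**2 + n**2) + 10 = 2*n**2 + 10 = 10 + 2*n**2)
x(s, f) = 2/(-2 + 1/(-21 - s))
x(-15, -15)*(-347 + P(-10)) = (2*(-21 - 1*(-15))/(43 + 2*(-15)))*(-347 + (10 + 2*(-10)**2)) = (2*(-21 + 15)/(43 - 30))*(-347 + (10 + 2*100)) = (2*(-6)/13)*(-347 + (10 + 200)) = (2*(1/13)*(-6))*(-347 + 210) = -12/13*(-137) = 1644/13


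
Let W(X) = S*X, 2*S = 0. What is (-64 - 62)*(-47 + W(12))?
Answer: 5922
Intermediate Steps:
S = 0 (S = (1/2)*0 = 0)
W(X) = 0 (W(X) = 0*X = 0)
(-64 - 62)*(-47 + W(12)) = (-64 - 62)*(-47 + 0) = -126*(-47) = 5922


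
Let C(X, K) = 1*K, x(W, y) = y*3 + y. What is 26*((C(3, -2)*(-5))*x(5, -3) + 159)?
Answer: 1014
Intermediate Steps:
x(W, y) = 4*y (x(W, y) = 3*y + y = 4*y)
C(X, K) = K
26*((C(3, -2)*(-5))*x(5, -3) + 159) = 26*((-2*(-5))*(4*(-3)) + 159) = 26*(10*(-12) + 159) = 26*(-120 + 159) = 26*39 = 1014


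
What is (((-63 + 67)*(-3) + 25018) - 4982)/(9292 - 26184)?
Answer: -5006/4223 ≈ -1.1854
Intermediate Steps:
(((-63 + 67)*(-3) + 25018) - 4982)/(9292 - 26184) = ((4*(-3) + 25018) - 4982)/(-16892) = ((-12 + 25018) - 4982)*(-1/16892) = (25006 - 4982)*(-1/16892) = 20024*(-1/16892) = -5006/4223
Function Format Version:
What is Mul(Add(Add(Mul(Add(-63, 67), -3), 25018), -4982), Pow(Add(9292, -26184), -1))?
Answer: Rational(-5006, 4223) ≈ -1.1854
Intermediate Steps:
Mul(Add(Add(Mul(Add(-63, 67), -3), 25018), -4982), Pow(Add(9292, -26184), -1)) = Mul(Add(Add(Mul(4, -3), 25018), -4982), Pow(-16892, -1)) = Mul(Add(Add(-12, 25018), -4982), Rational(-1, 16892)) = Mul(Add(25006, -4982), Rational(-1, 16892)) = Mul(20024, Rational(-1, 16892)) = Rational(-5006, 4223)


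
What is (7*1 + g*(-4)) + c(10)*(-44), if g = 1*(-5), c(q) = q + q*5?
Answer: -2613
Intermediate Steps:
c(q) = 6*q (c(q) = q + 5*q = 6*q)
g = -5
(7*1 + g*(-4)) + c(10)*(-44) = (7*1 - 5*(-4)) + (6*10)*(-44) = (7 + 20) + 60*(-44) = 27 - 2640 = -2613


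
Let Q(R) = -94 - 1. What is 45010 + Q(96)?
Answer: 44915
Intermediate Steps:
Q(R) = -95
45010 + Q(96) = 45010 - 95 = 44915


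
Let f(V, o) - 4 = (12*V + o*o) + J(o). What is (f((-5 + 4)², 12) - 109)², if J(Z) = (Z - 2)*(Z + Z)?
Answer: 84681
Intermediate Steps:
J(Z) = 2*Z*(-2 + Z) (J(Z) = (-2 + Z)*(2*Z) = 2*Z*(-2 + Z))
f(V, o) = 4 + o² + 12*V + 2*o*(-2 + o) (f(V, o) = 4 + ((12*V + o*o) + 2*o*(-2 + o)) = 4 + ((12*V + o²) + 2*o*(-2 + o)) = 4 + ((o² + 12*V) + 2*o*(-2 + o)) = 4 + (o² + 12*V + 2*o*(-2 + o)) = 4 + o² + 12*V + 2*o*(-2 + o))
(f((-5 + 4)², 12) - 109)² = ((4 - 4*12 + 3*12² + 12*(-5 + 4)²) - 109)² = ((4 - 48 + 3*144 + 12*(-1)²) - 109)² = ((4 - 48 + 432 + 12*1) - 109)² = ((4 - 48 + 432 + 12) - 109)² = (400 - 109)² = 291² = 84681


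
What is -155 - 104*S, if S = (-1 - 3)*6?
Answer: 2341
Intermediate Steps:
S = -24 (S = -4*6 = -24)
-155 - 104*S = -155 - 104*(-24) = -155 + 2496 = 2341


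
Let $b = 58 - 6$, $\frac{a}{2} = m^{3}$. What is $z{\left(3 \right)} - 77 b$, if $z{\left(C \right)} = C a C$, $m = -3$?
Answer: $-4490$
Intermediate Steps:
$a = -54$ ($a = 2 \left(-3\right)^{3} = 2 \left(-27\right) = -54$)
$z{\left(C \right)} = - 54 C^{2}$ ($z{\left(C \right)} = C \left(-54\right) C = - 54 C C = - 54 C^{2}$)
$b = 52$
$z{\left(3 \right)} - 77 b = - 54 \cdot 3^{2} - 4004 = \left(-54\right) 9 - 4004 = -486 - 4004 = -4490$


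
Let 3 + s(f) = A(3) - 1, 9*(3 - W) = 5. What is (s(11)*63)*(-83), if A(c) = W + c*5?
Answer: -70301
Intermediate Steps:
W = 22/9 (W = 3 - 1/9*5 = 3 - 5/9 = 22/9 ≈ 2.4444)
A(c) = 22/9 + 5*c (A(c) = 22/9 + c*5 = 22/9 + 5*c)
s(f) = 121/9 (s(f) = -3 + ((22/9 + 5*3) - 1) = -3 + ((22/9 + 15) - 1) = -3 + (157/9 - 1) = -3 + 148/9 = 121/9)
(s(11)*63)*(-83) = ((121/9)*63)*(-83) = 847*(-83) = -70301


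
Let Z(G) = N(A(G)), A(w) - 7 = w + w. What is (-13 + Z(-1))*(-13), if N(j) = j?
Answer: 104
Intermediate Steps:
A(w) = 7 + 2*w (A(w) = 7 + (w + w) = 7 + 2*w)
Z(G) = 7 + 2*G
(-13 + Z(-1))*(-13) = (-13 + (7 + 2*(-1)))*(-13) = (-13 + (7 - 2))*(-13) = (-13 + 5)*(-13) = -8*(-13) = 104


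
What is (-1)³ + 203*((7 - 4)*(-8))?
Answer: -4873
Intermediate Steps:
(-1)³ + 203*((7 - 4)*(-8)) = -1 + 203*(3*(-8)) = -1 + 203*(-24) = -1 - 4872 = -4873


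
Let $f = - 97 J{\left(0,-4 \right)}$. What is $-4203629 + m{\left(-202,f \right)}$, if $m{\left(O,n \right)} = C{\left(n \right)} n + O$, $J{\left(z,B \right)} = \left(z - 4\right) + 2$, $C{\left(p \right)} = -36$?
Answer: $-4210815$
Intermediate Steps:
$J{\left(z,B \right)} = -2 + z$ ($J{\left(z,B \right)} = \left(-4 + z\right) + 2 = -2 + z$)
$f = 194$ ($f = - 97 \left(-2 + 0\right) = \left(-97\right) \left(-2\right) = 194$)
$m{\left(O,n \right)} = O - 36 n$ ($m{\left(O,n \right)} = - 36 n + O = O - 36 n$)
$-4203629 + m{\left(-202,f \right)} = -4203629 - 7186 = -4210815$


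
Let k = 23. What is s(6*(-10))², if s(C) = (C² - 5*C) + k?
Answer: 15389929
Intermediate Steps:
s(C) = 23 + C² - 5*C (s(C) = (C² - 5*C) + 23 = 23 + C² - 5*C)
s(6*(-10))² = (23 + (6*(-10))² - 30*(-10))² = (23 + (-60)² - 5*(-60))² = (23 + 3600 + 300)² = 3923² = 15389929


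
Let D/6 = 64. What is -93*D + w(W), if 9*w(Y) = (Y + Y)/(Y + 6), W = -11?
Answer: -1607018/45 ≈ -35712.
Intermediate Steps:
D = 384 (D = 6*64 = 384)
w(Y) = 2*Y/(9*(6 + Y)) (w(Y) = ((Y + Y)/(Y + 6))/9 = ((2*Y)/(6 + Y))/9 = (2*Y/(6 + Y))/9 = 2*Y/(9*(6 + Y)))
-93*D + w(W) = -93*384 + (2/9)*(-11)/(6 - 11) = -35712 + (2/9)*(-11)/(-5) = -35712 + (2/9)*(-11)*(-1/5) = -35712 + 22/45 = -1607018/45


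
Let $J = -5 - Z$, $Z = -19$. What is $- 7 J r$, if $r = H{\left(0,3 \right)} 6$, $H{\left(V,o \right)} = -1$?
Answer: $588$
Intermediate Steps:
$r = -6$ ($r = \left(-1\right) 6 = -6$)
$J = 14$ ($J = -5 - -19 = -5 + 19 = 14$)
$- 7 J r = \left(-7\right) 14 \left(-6\right) = \left(-98\right) \left(-6\right) = 588$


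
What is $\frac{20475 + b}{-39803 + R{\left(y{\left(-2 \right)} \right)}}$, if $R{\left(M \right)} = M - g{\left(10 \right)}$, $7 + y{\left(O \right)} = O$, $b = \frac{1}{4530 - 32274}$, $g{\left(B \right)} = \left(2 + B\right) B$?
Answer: $- \frac{568058399}{1107873408} \approx -0.51275$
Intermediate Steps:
$g{\left(B \right)} = B \left(2 + B\right)$
$b = - \frac{1}{27744}$ ($b = \frac{1}{-27744} = - \frac{1}{27744} \approx -3.6044 \cdot 10^{-5}$)
$y{\left(O \right)} = -7 + O$
$R{\left(M \right)} = -120 + M$ ($R{\left(M \right)} = M - 10 \left(2 + 10\right) = M - 10 \cdot 12 = M - 120 = -120 + M$)
$\frac{20475 + b}{-39803 + R{\left(y{\left(-2 \right)} \right)}} = \frac{20475 - \frac{1}{27744}}{-39803 - 129} = \frac{568058399}{27744 \left(-39803 - 129\right)} = \frac{568058399}{27744 \left(-39932\right)} = \frac{568058399}{27744} \left(- \frac{1}{39932}\right) = - \frac{568058399}{1107873408}$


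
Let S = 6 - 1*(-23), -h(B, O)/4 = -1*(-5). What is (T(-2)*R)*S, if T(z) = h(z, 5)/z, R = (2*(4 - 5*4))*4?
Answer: -37120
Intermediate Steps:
R = -128 (R = (2*(4 - 20))*4 = (2*(-16))*4 = -32*4 = -128)
h(B, O) = -20 (h(B, O) = -(-4)*(-5) = -4*5 = -20)
S = 29 (S = 6 + 23 = 29)
T(z) = -20/z
(T(-2)*R)*S = (-20/(-2)*(-128))*29 = (-20*(-1/2)*(-128))*29 = (10*(-128))*29 = -1280*29 = -37120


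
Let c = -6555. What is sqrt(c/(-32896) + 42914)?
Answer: sqrt(725616626486)/4112 ≈ 207.16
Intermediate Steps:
sqrt(c/(-32896) + 42914) = sqrt(-6555/(-32896) + 42914) = sqrt(-6555*(-1/32896) + 42914) = sqrt(6555/32896 + 42914) = sqrt(1411705499/32896) = sqrt(725616626486)/4112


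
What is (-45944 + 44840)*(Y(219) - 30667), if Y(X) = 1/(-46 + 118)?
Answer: 101569058/3 ≈ 3.3856e+7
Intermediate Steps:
Y(X) = 1/72
(-45944 + 44840)*(Y(219) - 30667) = (-45944 + 44840)*(1/72 - 30667) = -1104*(-2208023/72) = 101569058/3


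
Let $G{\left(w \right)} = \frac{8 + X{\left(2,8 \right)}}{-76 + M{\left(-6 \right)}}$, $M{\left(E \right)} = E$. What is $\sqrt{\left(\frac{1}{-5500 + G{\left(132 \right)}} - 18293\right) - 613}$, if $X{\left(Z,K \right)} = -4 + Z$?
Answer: $\frac{i \sqrt{961400415733777}}{225503} \approx 137.5 i$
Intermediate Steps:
$G{\left(w \right)} = - \frac{3}{41}$ ($G{\left(w \right)} = \frac{8 + \left(-4 + 2\right)}{-76 - 6} = \frac{8 - 2}{-82} = 6 \left(- \frac{1}{82}\right) = - \frac{3}{41}$)
$\sqrt{\left(\frac{1}{-5500 + G{\left(132 \right)}} - 18293\right) - 613} = \sqrt{\left(\frac{1}{-5500 - \frac{3}{41}} - 18293\right) - 613} = \sqrt{\left(\frac{1}{- \frac{225503}{41}} - 18293\right) - 613} = \sqrt{\left(- \frac{41}{225503} - 18293\right) - 613} = \sqrt{- \frac{4125126420}{225503} - 613} = \sqrt{- \frac{4263359759}{225503}} = \frac{i \sqrt{961400415733777}}{225503}$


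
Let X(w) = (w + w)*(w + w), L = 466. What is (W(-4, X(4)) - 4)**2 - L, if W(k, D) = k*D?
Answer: 67134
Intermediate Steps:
X(w) = 4*w**2 (X(w) = (2*w)*(2*w) = 4*w**2)
W(k, D) = D*k
(W(-4, X(4)) - 4)**2 - L = ((4*4**2)*(-4) - 4)**2 - 1*466 = ((4*16)*(-4) - 4)**2 - 466 = (64*(-4) - 4)**2 - 466 = (-256 - 4)**2 - 466 = (-260)**2 - 466 = 67600 - 466 = 67134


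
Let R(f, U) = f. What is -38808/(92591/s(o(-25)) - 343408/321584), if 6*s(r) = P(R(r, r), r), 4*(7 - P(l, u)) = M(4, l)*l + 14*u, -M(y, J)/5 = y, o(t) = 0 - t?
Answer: -69420177288/22329927901 ≈ -3.1088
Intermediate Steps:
o(t) = -t
M(y, J) = -5*y
P(l, u) = 7 + 5*l - 7*u/2 (P(l, u) = 7 - ((-5*4)*l + 14*u)/4 = 7 - (-20*l + 14*u)/4 = 7 + (5*l - 7*u/2) = 7 + 5*l - 7*u/2)
s(r) = 7/6 + r/4 (s(r) = (7 + 5*r - 7*r/2)/6 = (7 + 3*r/2)/6 = 7/6 + r/4)
-38808/(92591/s(o(-25)) - 343408/321584) = -38808/(92591/(7/6 + (-1*(-25))/4) - 343408/321584) = -38808/(92591/(7/6 + (¼)*25) - 343408*1/321584) = -38808/(92591/(7/6 + 25/4) - 21463/20099) = -38808/(92591/(89/12) - 21463/20099) = -38808/(92591*(12/89) - 21463/20099) = -38808/(1111092/89 - 21463/20099) = -38808/22329927901/1788811 = -38808*1788811/22329927901 = -69420177288/22329927901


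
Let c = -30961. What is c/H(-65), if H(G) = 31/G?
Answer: 2012465/31 ≈ 64918.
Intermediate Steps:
c/H(-65) = -30961/(31/(-65)) = -30961/(31*(-1/65)) = -30961/(-31/65) = -30961*(-65/31) = 2012465/31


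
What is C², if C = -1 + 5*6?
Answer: 841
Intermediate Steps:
C = 29 (C = -1 + 30 = 29)
C² = 29² = 841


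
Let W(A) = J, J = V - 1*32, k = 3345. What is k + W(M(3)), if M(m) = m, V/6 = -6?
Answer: 3277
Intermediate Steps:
V = -36 (V = 6*(-6) = -36)
J = -68 (J = -36 - 1*32 = -36 - 32 = -68)
W(A) = -68
k + W(M(3)) = 3345 - 68 = 3277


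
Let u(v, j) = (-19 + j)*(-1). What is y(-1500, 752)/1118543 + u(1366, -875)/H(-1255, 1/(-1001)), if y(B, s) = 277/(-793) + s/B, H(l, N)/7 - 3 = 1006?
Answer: 297366505165333/2349342556026375 ≈ 0.12657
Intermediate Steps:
u(v, j) = 19 - j
H(l, N) = 7063 (H(l, N) = 21 + 7*1006 = 21 + 7042 = 7063)
y(B, s) = -277/793 + s/B (y(B, s) = 277*(-1/793) + s/B = -277/793 + s/B)
y(-1500, 752)/1118543 + u(1366, -875)/H(-1255, 1/(-1001)) = (-277/793 + 752/(-1500))/1118543 + (19 - 1*(-875))/7063 = (-277/793 + 752*(-1/1500))*(1/1118543) + (19 + 875)*(1/7063) = (-277/793 - 188/375)*(1/1118543) + 894*(1/7063) = -252959/297375*1/1118543 + 894/7063 = -252959/332626724625 + 894/7063 = 297366505165333/2349342556026375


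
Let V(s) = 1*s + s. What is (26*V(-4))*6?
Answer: -1248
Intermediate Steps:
V(s) = 2*s (V(s) = s + s = 2*s)
(26*V(-4))*6 = (26*(2*(-4)))*6 = (26*(-8))*6 = -208*6 = -1248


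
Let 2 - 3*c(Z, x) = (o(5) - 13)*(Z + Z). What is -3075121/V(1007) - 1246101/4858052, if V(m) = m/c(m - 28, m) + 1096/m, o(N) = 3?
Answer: -294585204053028125527/119041798510988 ≈ -2.4746e+6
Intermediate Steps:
c(Z, x) = ⅔ + 20*Z/3 (c(Z, x) = ⅔ - (3 - 13)*(Z + Z)/3 = ⅔ - (-10)*2*Z/3 = ⅔ - (-20)*Z/3 = ⅔ + 20*Z/3)
V(m) = 1096/m + m/(-186 + 20*m/3) (V(m) = m/(⅔ + 20*(m - 28)/3) + 1096/m = m/(⅔ + 20*(-28 + m)/3) + 1096/m = m/(⅔ + (-560/3 + 20*m/3)) + 1096/m = m/(-186 + 20*m/3) + 1096/m = 1096/m + m/(-186 + 20*m/3))
-3075121/V(1007) - 1246101/4858052 = -3075121*2014*(-279 + 10*1007)/(-611568 + 3*1007² + 21920*1007) - 1246101/4858052 = -3075121*2014*(-279 + 10070)/(-611568 + 3*1014049 + 22073440) - 1246101*1/4858052 = -3075121*19719074/(-611568 + 3042147 + 22073440) - 1246101/4858052 = -3075121/((½)*(1/1007)*(1/9791)*24504019) - 1246101/4858052 = -3075121/24504019/19719074 - 1246101/4858052 = -3075121*19719074/24504019 - 1246101/4858052 = -60638538557954/24504019 - 1246101/4858052 = -294585204053028125527/119041798510988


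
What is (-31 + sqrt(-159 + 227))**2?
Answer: 1029 - 124*sqrt(17) ≈ 517.74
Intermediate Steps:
(-31 + sqrt(-159 + 227))**2 = (-31 + sqrt(68))**2 = (-31 + 2*sqrt(17))**2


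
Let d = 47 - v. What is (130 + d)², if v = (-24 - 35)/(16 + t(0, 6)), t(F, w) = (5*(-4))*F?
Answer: 8357881/256 ≈ 32648.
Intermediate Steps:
t(F, w) = -20*F
v = -59/16 (v = (-24 - 35)/(16 - 20*0) = -59/(16 + 0) = -59/16 ≈ -3.6875)
d = 811/16 (d = 47 - 1*(-59/16) = 47 + 59/16 = 811/16 ≈ 50.688)
(130 + d)² = (130 + 811/16)² = (2891/16)² = 8357881/256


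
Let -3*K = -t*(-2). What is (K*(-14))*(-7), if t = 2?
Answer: -392/3 ≈ -130.67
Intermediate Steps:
K = -4/3 (K = -(-1*2)*(-2)/3 = -(-2)*(-2)/3 = -1/3*4 = -4/3 ≈ -1.3333)
(K*(-14))*(-7) = -4/3*(-14)*(-7) = (56/3)*(-7) = -392/3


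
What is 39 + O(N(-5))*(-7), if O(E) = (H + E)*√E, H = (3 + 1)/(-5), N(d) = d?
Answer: 39 + 203*I*√5/5 ≈ 39.0 + 90.784*I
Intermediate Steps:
H = -⅘ (H = 4*(-⅕) = -⅘ ≈ -0.80000)
O(E) = √E*(-⅘ + E) (O(E) = (-⅘ + E)*√E = √E*(-⅘ + E))
39 + O(N(-5))*(-7) = 39 + (√(-5)*(-⅘ - 5))*(-7) = 39 + ((I*√5)*(-29/5))*(-7) = 39 - 29*I*√5/5*(-7) = 39 + 203*I*√5/5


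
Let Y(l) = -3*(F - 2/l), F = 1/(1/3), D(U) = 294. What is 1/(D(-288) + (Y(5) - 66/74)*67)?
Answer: -185/53346 ≈ -0.0034679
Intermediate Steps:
F = 3 (F = 1/(⅓) = 3)
Y(l) = -9 + 6/l (Y(l) = -3*(3 - 2/l) = -9 + 6/l)
1/(D(-288) + (Y(5) - 66/74)*67) = 1/(294 + ((-9 + 6/5) - 66/74)*67) = 1/(294 + ((-9 + 6*(⅕)) - 66*1/74)*67) = 1/(294 + ((-9 + 6/5) - 33/37)*67) = 1/(294 + (-39/5 - 33/37)*67) = 1/(294 - 1608/185*67) = 1/(294 - 107736/185) = 1/(-53346/185) = -185/53346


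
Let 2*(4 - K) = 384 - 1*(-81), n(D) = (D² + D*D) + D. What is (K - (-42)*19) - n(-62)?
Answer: -14113/2 ≈ -7056.5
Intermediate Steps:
n(D) = D + 2*D² (n(D) = (D² + D²) + D = 2*D² + D = D + 2*D²)
K = -457/2 (K = 4 - (384 - 1*(-81))/2 = 4 - (384 + 81)/2 = 4 - ½*465 = 4 - 465/2 = -457/2 ≈ -228.50)
(K - (-42)*19) - n(-62) = (-457/2 - (-42)*19) - (-62)*(1 + 2*(-62)) = (-457/2 - 1*(-798)) - (-62)*(1 - 124) = (-457/2 + 798) - (-62)*(-123) = 1139/2 - 1*7626 = 1139/2 - 7626 = -14113/2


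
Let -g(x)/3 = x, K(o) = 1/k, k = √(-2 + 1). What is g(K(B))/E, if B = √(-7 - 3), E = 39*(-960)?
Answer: -I/12480 ≈ -8.0128e-5*I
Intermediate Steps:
E = -37440
k = I (k = √(-1) = I ≈ 1.0*I)
B = I*√10 (B = √(-10) = I*√10 ≈ 3.1623*I)
K(o) = -I (K(o) = 1/I = -I)
g(x) = -3*x
g(K(B))/E = -(-3)*I/(-37440) = (3*I)*(-1/37440) = -I/12480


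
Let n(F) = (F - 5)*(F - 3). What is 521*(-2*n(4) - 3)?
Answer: -521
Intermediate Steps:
n(F) = (-5 + F)*(-3 + F)
521*(-2*n(4) - 3) = 521*(-2*(15 + 4² - 8*4) - 3) = 521*(-2*(15 + 16 - 32) - 3) = 521*(-2*(-1) - 3) = 521*(2 - 3) = 521*(-1) = -521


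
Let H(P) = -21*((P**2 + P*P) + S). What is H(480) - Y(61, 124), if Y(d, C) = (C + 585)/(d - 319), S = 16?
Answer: -2496700379/258 ≈ -9.6771e+6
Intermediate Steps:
Y(d, C) = (585 + C)/(-319 + d)
H(P) = -336 - 42*P**2 (H(P) = -21*((P**2 + P*P) + 16) = -21*((P**2 + P**2) + 16) = -21*(2*P**2 + 16) = -21*(16 + 2*P**2) = -336 - 42*P**2)
H(480) - Y(61, 124) = (-336 - 42*480**2) - (585 + 124)/(-319 + 61) = (-336 - 42*230400) - 709/(-258) = (-336 - 9676800) - (-1)*709/258 = -9677136 - 1*(-709/258) = -9677136 + 709/258 = -2496700379/258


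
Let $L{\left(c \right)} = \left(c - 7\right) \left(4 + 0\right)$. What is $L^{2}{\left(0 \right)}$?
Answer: $784$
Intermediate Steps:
$L{\left(c \right)} = -28 + 4 c$ ($L{\left(c \right)} = \left(-7 + c\right) 4 = -28 + 4 c$)
$L^{2}{\left(0 \right)} = \left(-28 + 4 \cdot 0\right)^{2} = \left(-28 + 0\right)^{2} = \left(-28\right)^{2} = 784$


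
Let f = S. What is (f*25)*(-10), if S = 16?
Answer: -4000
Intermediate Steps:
f = 16
(f*25)*(-10) = (16*25)*(-10) = 400*(-10) = -4000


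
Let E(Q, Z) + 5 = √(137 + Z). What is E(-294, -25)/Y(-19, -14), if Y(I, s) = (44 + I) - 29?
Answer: 5/4 - √7 ≈ -1.3958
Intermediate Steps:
Y(I, s) = 15 + I
E(Q, Z) = -5 + √(137 + Z)
E(-294, -25)/Y(-19, -14) = (-5 + √(137 - 25))/(15 - 19) = (-5 + √112)/(-4) = (-5 + 4*√7)*(-¼) = 5/4 - √7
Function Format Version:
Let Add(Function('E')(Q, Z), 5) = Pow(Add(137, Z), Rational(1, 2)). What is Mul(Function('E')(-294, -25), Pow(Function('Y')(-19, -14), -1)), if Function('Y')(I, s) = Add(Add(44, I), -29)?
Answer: Add(Rational(5, 4), Mul(-1, Pow(7, Rational(1, 2)))) ≈ -1.3958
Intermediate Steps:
Function('Y')(I, s) = Add(15, I)
Function('E')(Q, Z) = Add(-5, Pow(Add(137, Z), Rational(1, 2)))
Mul(Function('E')(-294, -25), Pow(Function('Y')(-19, -14), -1)) = Mul(Add(-5, Pow(Add(137, -25), Rational(1, 2))), Pow(Add(15, -19), -1)) = Mul(Add(-5, Pow(112, Rational(1, 2))), Pow(-4, -1)) = Mul(Add(-5, Mul(4, Pow(7, Rational(1, 2)))), Rational(-1, 4)) = Add(Rational(5, 4), Mul(-1, Pow(7, Rational(1, 2))))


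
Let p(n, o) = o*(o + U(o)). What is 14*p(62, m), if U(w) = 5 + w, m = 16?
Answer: 8288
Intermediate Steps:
p(n, o) = o*(5 + 2*o) (p(n, o) = o*(o + (5 + o)) = o*(5 + 2*o))
14*p(62, m) = 14*(16*(5 + 2*16)) = 14*(16*(5 + 32)) = 14*(16*37) = 14*592 = 8288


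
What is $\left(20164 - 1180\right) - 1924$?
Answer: $17060$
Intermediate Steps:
$\left(20164 - 1180\right) - 1924 = 18984 - 1924 = 17060$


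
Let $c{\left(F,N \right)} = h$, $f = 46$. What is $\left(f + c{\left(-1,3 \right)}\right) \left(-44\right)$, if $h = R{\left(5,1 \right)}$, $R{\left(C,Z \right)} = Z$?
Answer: $-2068$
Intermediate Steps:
$h = 1$
$c{\left(F,N \right)} = 1$
$\left(f + c{\left(-1,3 \right)}\right) \left(-44\right) = \left(46 + 1\right) \left(-44\right) = 47 \left(-44\right) = -2068$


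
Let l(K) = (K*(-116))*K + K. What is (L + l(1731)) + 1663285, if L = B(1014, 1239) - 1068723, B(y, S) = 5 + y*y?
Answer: -345953382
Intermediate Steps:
B(y, S) = 5 + y²
L = -40522 (L = (5 + 1014²) - 1068723 = (5 + 1028196) - 1068723 = 1028201 - 1068723 = -40522)
l(K) = K - 116*K² (l(K) = (-116*K)*K + K = -116*K² + K = K - 116*K²)
(L + l(1731)) + 1663285 = (-40522 + 1731*(1 - 116*1731)) + 1663285 = (-40522 + 1731*(1 - 200796)) + 1663285 = (-40522 + 1731*(-200795)) + 1663285 = (-40522 - 347576145) + 1663285 = -347616667 + 1663285 = -345953382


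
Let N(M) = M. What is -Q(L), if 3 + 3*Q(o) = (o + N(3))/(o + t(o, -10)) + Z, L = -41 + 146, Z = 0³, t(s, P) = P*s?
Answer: 109/105 ≈ 1.0381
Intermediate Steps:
Z = 0
L = 105
Q(o) = -1 - (3 + o)/(27*o) (Q(o) = -1 + ((o + 3)/(o - 10*o) + 0)/3 = -1 + ((3 + o)/((-9*o)) + 0)/3 = -1 + ((3 + o)*(-1/(9*o)) + 0)/3 = -1 + (-(3 + o)/(9*o) + 0)/3 = -1 + (-(3 + o)/(9*o))/3 = -1 - (3 + o)/(27*o))
-Q(L) = -(-3 - 28*105)/(27*105) = -(-3 - 2940)/(27*105) = -(-2943)/(27*105) = -1*(-109/105) = 109/105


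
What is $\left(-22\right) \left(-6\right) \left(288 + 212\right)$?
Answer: $66000$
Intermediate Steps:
$\left(-22\right) \left(-6\right) \left(288 + 212\right) = 132 \cdot 500 = 66000$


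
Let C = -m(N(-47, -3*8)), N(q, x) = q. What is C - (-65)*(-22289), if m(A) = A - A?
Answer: -1448785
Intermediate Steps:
m(A) = 0
C = 0 (C = -1*0 = 0)
C - (-65)*(-22289) = 0 - (-65)*(-22289) = 0 - 1*1448785 = 0 - 1448785 = -1448785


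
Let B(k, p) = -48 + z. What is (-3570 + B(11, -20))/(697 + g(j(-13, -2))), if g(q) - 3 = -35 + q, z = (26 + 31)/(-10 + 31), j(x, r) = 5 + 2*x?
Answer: -25307/4508 ≈ -5.6138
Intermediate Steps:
z = 19/7 (z = 57/21 = 57*(1/21) = 19/7 ≈ 2.7143)
g(q) = -32 + q (g(q) = 3 + (-35 + q) = -32 + q)
B(k, p) = -317/7 (B(k, p) = -48 + 19/7 = -317/7)
(-3570 + B(11, -20))/(697 + g(j(-13, -2))) = (-3570 - 317/7)/(697 + (-32 + (5 + 2*(-13)))) = -25307/(7*(697 + (-32 + (5 - 26)))) = -25307/(7*(697 + (-32 - 21))) = -25307/(7*(697 - 53)) = -25307/7/644 = -25307/7*1/644 = -25307/4508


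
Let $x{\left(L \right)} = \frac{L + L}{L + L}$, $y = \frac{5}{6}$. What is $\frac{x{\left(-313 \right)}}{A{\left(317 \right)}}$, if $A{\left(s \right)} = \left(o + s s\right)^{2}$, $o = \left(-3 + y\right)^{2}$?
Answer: $\frac{1296}{13088281479529} \approx 9.902 \cdot 10^{-11}$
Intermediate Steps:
$y = \frac{5}{6}$ ($y = 5 \cdot \frac{1}{6} = \frac{5}{6} \approx 0.83333$)
$o = \frac{169}{36}$ ($o = \left(-3 + \frac{5}{6}\right)^{2} = \left(- \frac{13}{6}\right)^{2} = \frac{169}{36} \approx 4.6944$)
$A{\left(s \right)} = \left(\frac{169}{36} + s^{2}\right)^{2}$ ($A{\left(s \right)} = \left(\frac{169}{36} + s s\right)^{2} = \left(\frac{169}{36} + s^{2}\right)^{2}$)
$x{\left(L \right)} = 1$ ($x{\left(L \right)} = \frac{2 L}{2 L} = 2 L \frac{1}{2 L} = 1$)
$\frac{x{\left(-313 \right)}}{A{\left(317 \right)}} = 1 \frac{1}{\frac{1}{1296} \left(169 + 36 \cdot 317^{2}\right)^{2}} = 1 \frac{1}{\frac{1}{1296} \left(169 + 36 \cdot 100489\right)^{2}} = 1 \frac{1}{\frac{1}{1296} \left(169 + 3617604\right)^{2}} = 1 \frac{1}{\frac{1}{1296} \cdot 3617773^{2}} = 1 \frac{1}{\frac{1}{1296} \cdot 13088281479529} = 1 \frac{1}{\frac{13088281479529}{1296}} = 1 \cdot \frac{1296}{13088281479529} = \frac{1296}{13088281479529}$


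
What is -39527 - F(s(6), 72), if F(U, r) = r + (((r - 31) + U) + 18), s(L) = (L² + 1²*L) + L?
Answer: -39706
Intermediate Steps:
s(L) = L² + 2*L (s(L) = (L² + 1*L) + L = (L² + L) + L = (L + L²) + L = L² + 2*L)
F(U, r) = -13 + U + 2*r (F(U, r) = r + (((-31 + r) + U) + 18) = r + ((-31 + U + r) + 18) = r + (-13 + U + r) = -13 + U + 2*r)
-39527 - F(s(6), 72) = -39527 - (-13 + 6*(2 + 6) + 2*72) = -39527 - (-13 + 6*8 + 144) = -39527 - (-13 + 48 + 144) = -39527 - 1*179 = -39527 - 179 = -39706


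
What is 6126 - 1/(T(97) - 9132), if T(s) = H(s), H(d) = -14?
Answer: 56028397/9146 ≈ 6126.0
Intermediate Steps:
T(s) = -14
6126 - 1/(T(97) - 9132) = 6126 - 1/(-14 - 9132) = 6126 - 1/(-9146) = 6126 - 1*(-1/9146) = 6126 + 1/9146 = 56028397/9146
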